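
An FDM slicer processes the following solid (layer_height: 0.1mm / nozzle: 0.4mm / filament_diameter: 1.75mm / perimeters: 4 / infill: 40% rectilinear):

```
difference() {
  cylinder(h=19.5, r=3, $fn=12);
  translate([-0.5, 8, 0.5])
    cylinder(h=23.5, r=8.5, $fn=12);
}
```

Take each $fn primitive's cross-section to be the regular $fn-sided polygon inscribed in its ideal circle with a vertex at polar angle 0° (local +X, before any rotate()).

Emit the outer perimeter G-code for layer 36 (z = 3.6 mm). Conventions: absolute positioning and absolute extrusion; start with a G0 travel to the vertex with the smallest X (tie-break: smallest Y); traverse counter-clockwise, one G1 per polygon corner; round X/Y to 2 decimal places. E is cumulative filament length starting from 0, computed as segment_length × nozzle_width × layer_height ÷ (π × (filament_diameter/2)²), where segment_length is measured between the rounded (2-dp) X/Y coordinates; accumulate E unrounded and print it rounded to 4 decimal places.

At z = 3.6 mm: the cylinder: section is a regular 12-gon, circumradius r=3; the r=8.5 cylinder at (-0.5, 8) contributes a regular 12-gon of circumradius 8.5; Subtracting the remaining from the first: starting from the r=3 cylinder, the r=8.5 cylinder at (-0.5, 8) partially overlaps it — only the 14.05 mm² overlap (of its 216.75 mm²) is removed, clipping the outline — 1 connected region. The outline is a single polygon with 10 vertices. Extrusion per mm of travel: 0.4 × 0.1 / (π × 0.875²) = 0.016630. Accumulating E over each segment gives final E = 0.2655.

G0 X-3.00 Y0.00 Z3.60
G1 X-2.60 Y-1.50 E0.0258
G1 X-1.50 Y-2.60 E0.0517
G1 X0.00 Y-3.00 E0.0775
G1 X1.50 Y-2.60 E0.1033
G1 X2.60 Y-1.50 E0.1292
G1 X3.00 Y0.00 E0.1550
G1 X2.89 Y0.41 E0.1621
G1 X-0.50 Y-0.50 E0.2204
G1 X-2.96 Y0.16 E0.2628
G1 X-3.00 Y0.00 E0.2655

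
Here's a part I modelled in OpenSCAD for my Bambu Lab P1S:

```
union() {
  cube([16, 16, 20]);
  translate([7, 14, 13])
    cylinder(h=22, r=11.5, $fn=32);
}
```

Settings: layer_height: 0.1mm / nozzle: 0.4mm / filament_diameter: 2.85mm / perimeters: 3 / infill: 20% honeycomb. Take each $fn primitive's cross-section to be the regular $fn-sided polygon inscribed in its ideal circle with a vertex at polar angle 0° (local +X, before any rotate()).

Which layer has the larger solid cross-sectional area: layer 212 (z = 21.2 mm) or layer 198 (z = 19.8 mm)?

Layer 212 (z = 21.2): the cube does not reach this height (z outside [0, 20]); the r=11.5 cylinder at (7, 14) gives a regular 32-gon of circumradius 11.5 (constant along its height) (area = (32/2)·11.500²·sin(360°/32) = 412.81 mm²); Combining (union): only the r=11.5 cylinder at (7, 14) is present, so the union is just that shape — area = 412.81 mm². So its area = 412.81 mm². Layer 198 (z = 19.8): the 16×16 cube contributes its full rectangle (area 256.00 mm²); the r=11.5 cylinder at (7, 14) contributes a regular 32-gon of circumradius 11.5 (area = (32/2)·11.500²·sin(360°/32) = 412.81 mm²); Combining (union): the regions partially overlap — summed areas 668.81 mm² minus the doubly-counted overlap 198.20 mm² gives 470.61 mm² — area = 470.61 mm². So its area = 470.61 mm². Layer 198 is larger (470.61 vs 412.81 mm²).

layer 198 (z = 19.8 mm)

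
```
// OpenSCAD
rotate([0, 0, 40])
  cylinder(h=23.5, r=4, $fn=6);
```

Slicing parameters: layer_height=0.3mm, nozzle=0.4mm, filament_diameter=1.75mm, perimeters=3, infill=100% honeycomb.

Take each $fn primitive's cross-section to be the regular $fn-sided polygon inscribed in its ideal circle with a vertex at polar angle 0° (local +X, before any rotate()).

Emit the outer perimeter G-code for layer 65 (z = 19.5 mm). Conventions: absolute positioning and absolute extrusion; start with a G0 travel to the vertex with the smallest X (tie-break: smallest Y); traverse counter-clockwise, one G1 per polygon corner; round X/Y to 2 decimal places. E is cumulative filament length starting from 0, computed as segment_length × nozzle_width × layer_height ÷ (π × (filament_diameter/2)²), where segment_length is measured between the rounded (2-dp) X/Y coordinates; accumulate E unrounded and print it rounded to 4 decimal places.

At z = 19.5 mm: the cylinder: section is a regular 6-gon, circumradius r=4; (rotated 40° about Z; rotation is an isometry so areas/perimeters/island counts are preserved). The outline is a single polygon with 6 vertices. Extrusion per mm of travel: 0.4 × 0.3 / (π × 0.875²) = 0.049890. Accumulating E over each segment gives final E = 1.1971.

G0 X-3.76 Y1.37 Z19.50
G1 X-3.06 Y-2.57 E0.1996
G1 X0.69 Y-3.94 E0.3988
G1 X3.76 Y-1.37 E0.5986
G1 X3.06 Y2.57 E0.7982
G1 X-0.69 Y3.94 E0.9974
G1 X-3.76 Y1.37 E1.1971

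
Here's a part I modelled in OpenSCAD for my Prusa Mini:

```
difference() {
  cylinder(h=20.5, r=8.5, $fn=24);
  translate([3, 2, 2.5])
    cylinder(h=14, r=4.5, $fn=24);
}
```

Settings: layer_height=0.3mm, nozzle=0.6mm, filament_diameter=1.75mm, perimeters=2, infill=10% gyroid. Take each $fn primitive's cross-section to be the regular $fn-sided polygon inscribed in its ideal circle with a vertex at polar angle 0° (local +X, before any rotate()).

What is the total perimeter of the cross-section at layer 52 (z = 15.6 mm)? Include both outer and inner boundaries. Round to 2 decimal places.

81.45 mm

At z = 15.6 mm: the r=8.5 cylinder gives a regular 24-gon of circumradius 8.5 (constant along its height) (perimeter = 2·24·8.500·sin(180°/24) = 53.25 mm); the r=4.5 cylinder at (3, 2) contributes a regular 24-gon of circumradius 4.5 (perimeter = 2·24·4.500·sin(180°/24) = 28.19 mm); Taking the first minus the rest: starting from the r=8.5 cylinder, the r=4.5 cylinder at (3, 2) lies wholly inside it (removes its full 62.89 mm² and its 28.19 mm outline becomes a hole wall) — boundary (outer + 1 inner loop) = 81.45 mm. Overall, the cross-section is one region with 1 hole. Total boundary length (outer + inner) = 81.45 mm.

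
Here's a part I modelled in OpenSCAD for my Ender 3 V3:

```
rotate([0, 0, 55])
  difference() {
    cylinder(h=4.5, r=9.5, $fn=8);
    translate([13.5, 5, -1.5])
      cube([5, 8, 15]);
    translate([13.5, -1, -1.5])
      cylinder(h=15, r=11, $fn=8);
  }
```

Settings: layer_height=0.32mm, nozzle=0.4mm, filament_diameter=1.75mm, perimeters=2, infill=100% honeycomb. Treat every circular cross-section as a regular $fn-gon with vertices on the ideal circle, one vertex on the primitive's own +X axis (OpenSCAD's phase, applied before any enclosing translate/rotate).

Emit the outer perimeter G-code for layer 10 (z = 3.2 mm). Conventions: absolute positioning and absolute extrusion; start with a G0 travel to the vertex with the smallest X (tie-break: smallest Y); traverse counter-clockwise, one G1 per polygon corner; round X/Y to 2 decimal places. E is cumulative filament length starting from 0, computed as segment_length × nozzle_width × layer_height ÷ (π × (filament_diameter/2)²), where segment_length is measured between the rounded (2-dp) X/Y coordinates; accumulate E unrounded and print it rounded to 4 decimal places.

G0 X-9.36 Y-1.65 Z3.20
G1 X-5.45 Y-7.78 E0.3869
G1 X1.65 Y-9.36 E0.7740
G1 X7.78 Y-5.45 E1.1609
G1 X8.99 Y-0.02 E1.4570
G1 X2.25 Y1.47 E1.8243
G1 X-2.27 Y8.57 E2.2722
G1 X-2.17 Y9.02 E2.2968
G1 X-7.78 Y5.45 E2.6506
G1 X-9.36 Y-1.65 E3.0377

At z = 3.2 mm: the r=9.5 cylinder gives a regular 8-gon of circumradius 9.5 (constant along its height); the 5×8 cube at (13.5, 5) contributes its full rectangle; the cylinder at (13.5, -1): section is a regular 8-gon, circumradius r=11; Subtracting the remaining from the first: starting from the r=9.5 cylinder, the 5×8 cube at (13.5, 5) misses the remaining region (no effect); the r=11 cylinder at (13.5, -1) partially overlaps it — only the 56.98 mm² overlap (of its 342.24 mm²) is removed, clipping the outline — 1 connected region; (whole slice rotated 55° about Z — lengths, areas and connectivity unchanged). The outline is a single polygon with 9 vertices. Extrusion per mm of travel: 0.4 × 0.32 / (π × 0.875²) = 0.053216. Accumulating E over each segment gives final E = 3.0377.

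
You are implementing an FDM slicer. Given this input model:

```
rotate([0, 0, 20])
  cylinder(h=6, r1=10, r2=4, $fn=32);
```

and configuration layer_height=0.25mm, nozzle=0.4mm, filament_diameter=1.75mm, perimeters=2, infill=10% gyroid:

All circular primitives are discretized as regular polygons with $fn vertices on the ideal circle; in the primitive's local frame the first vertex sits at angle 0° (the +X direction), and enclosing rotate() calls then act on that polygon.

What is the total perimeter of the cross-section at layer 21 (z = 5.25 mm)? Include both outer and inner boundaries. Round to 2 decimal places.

29.80 mm

At z = 5.25 mm: the cone: at t=0.875 of its height the radius interpolates to r₁+(r₂−r₁)t = 4.750, giving a regular 32-gon of that circumradius (perimeter = 2·32·4.750·sin(180°/32) = 29.80 mm); (rotated 20° about Z; rotation is an isometry so areas/perimeters/island counts are preserved). Overall, the cross-section is a single solid region. Total boundary length (outer) = 29.80 mm.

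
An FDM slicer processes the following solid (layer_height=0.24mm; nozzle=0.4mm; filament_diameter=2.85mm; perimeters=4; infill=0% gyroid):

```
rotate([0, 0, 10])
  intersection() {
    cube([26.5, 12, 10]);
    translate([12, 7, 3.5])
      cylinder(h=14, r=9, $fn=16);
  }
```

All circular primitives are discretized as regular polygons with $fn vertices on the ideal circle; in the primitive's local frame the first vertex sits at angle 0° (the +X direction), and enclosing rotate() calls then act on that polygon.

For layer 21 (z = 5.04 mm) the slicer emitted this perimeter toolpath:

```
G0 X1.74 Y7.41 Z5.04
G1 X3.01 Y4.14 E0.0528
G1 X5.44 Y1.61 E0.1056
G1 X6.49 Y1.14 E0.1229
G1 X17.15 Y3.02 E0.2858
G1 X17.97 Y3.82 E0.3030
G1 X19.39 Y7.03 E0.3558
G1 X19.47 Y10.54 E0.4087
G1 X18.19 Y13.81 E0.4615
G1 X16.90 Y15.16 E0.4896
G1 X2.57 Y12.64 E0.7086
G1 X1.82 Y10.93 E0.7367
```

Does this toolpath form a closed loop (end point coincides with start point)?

Start point (G0): (1.74, 7.41). End point (last G1): the path does not return to the start — open.

no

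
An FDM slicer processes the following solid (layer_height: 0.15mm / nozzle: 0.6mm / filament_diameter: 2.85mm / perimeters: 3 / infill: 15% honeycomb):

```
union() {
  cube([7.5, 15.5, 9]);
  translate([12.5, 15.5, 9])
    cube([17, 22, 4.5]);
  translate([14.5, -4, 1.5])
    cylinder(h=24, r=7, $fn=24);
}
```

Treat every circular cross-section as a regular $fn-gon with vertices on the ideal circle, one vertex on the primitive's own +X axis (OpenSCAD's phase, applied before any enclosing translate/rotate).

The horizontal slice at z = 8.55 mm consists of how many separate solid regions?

At z = 8.55 mm: the cube (footprint 7.5×15.5) is included at this height; the cube at (12.5, 15.5) is not intersected at this z (z outside [9, 13.5]); the r=7 cylinder at (14.5, -4) gives a regular 24-gon of circumradius 7 (constant along its height); Combining (union): the 2 present regions are separate (no shared area or edge), so areas and boundary lengths simply add and each stays a separate island — 2 connected regions. The result has 2 disconnected regions.

2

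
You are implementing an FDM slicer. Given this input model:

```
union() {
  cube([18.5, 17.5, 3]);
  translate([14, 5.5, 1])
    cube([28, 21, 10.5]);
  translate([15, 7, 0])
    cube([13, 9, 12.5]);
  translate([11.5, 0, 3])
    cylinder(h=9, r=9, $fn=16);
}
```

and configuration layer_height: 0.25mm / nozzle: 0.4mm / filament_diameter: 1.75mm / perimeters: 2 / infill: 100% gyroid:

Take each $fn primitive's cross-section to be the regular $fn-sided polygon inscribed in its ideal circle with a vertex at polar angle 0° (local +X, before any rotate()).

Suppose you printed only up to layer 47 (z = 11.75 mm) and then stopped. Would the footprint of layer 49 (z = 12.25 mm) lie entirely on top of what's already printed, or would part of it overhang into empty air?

Compare the two slices. At z = 11.75: the cube is absent (z outside [0, 3]); the cube at (14, 5.5) is absent (z outside [1, 11.5]); the cube at (15, 7) is present — its section is the full 13×9 rectangle (area 117.00 mm²); the r=9 cylinder at (11.5, 0) gives a regular 16-gon of circumradius 9 (constant along its height) (area = (16/2)·9.000²·sin(360°/16) = 247.98 mm²); Combining (union): the regions partially overlap — summed areas 364.98 mm² minus the doubly-counted overlap 1.22 mm² gives 363.76 mm² — area = 363.76 mm². At z = 12.25: the cube is absent (z outside [0, 3]); the cube at (14, 5.5) does not reach this height (z outside [1, 11.5]); the cube at (15, 7) is present — its section is the full 13×9 rectangle (area 117.00 mm²); the cylinder at (11.5, 0) does not reach this height (z outside [3, 12]); Taking the union: only the 13×9 cube at (15, 7) is present, so the union is just that shape — area = 117.00 mm². Checking containment: the cross-section at z = 12.25 is a subset of the cross-section at z = 11.75.

entirely on top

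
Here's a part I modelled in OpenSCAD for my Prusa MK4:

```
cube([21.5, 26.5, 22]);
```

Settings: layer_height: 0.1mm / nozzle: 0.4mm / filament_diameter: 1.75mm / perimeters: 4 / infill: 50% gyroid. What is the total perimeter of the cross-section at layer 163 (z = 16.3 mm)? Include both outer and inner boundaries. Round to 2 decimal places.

96.00 mm

At z = 16.3 mm: the 21.5×26.5 cube contributes its full rectangle (perimeter 96.00 mm). Overall, the cross-section is a single solid region. Total boundary length (outer) = 96.00 mm.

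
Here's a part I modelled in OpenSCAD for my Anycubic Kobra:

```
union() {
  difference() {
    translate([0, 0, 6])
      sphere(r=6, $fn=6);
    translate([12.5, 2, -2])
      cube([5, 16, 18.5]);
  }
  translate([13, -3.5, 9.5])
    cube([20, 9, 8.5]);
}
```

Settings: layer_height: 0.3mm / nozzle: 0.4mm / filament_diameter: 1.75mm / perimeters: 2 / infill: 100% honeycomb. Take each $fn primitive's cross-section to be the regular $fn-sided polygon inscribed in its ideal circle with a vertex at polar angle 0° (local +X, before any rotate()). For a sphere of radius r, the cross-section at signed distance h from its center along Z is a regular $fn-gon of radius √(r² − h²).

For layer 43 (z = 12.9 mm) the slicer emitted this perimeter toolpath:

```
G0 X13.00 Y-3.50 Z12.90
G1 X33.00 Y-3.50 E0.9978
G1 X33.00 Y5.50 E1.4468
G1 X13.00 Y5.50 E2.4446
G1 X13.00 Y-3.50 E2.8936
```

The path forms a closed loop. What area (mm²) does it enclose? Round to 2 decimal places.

180.00 mm²

Apply the shoelace formula to the sequence of (X, Y) vertices; enclosed area = 180.00 mm².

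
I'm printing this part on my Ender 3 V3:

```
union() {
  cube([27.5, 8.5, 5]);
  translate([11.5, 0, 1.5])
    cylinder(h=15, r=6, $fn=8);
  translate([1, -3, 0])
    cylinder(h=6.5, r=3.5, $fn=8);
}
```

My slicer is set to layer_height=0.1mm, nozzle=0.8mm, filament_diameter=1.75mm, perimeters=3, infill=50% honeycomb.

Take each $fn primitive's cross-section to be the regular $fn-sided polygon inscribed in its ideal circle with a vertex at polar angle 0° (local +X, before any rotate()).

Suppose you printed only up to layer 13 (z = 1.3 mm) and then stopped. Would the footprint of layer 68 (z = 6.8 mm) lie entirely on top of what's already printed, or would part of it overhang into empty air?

part overhangs

Compare the two slices. At z = 1.3: the 27.5×8.5 cube contributes its full rectangle (area 233.75 mm²); the cylinder at (11.5, 0) is not intersected at this z (z outside [1.5, 16.5]); the r=3.5 cylinder at (1, -3) contributes a regular 8-gon of circumradius 3.5 (area = (8/2)·3.500²·sin(360°/8) = 34.65 mm²); Merging all regions: the regions partially overlap — summed areas 268.40 mm² minus the doubly-counted overlap 0.59 mm² gives 267.80 mm² — area = 267.80 mm². At z = 6.8: the cube is absent (z outside [0, 5]); the r=6 cylinder at (11.5, 0) contributes a regular 8-gon of circumradius 6 (area = (8/2)·6.000²·sin(360°/8) = 101.82 mm²); the cylinder at (1, -3) is not intersected at this z (z outside [0, 6.5]); Merging all regions: only the r=6 cylinder at (11.5, 0) is present, so the union is just that shape — area = 101.82 mm². Checking containment: at z = 6.8 the cross-section extends beyond the z = 1.3 cross-section by about 50.91 mm².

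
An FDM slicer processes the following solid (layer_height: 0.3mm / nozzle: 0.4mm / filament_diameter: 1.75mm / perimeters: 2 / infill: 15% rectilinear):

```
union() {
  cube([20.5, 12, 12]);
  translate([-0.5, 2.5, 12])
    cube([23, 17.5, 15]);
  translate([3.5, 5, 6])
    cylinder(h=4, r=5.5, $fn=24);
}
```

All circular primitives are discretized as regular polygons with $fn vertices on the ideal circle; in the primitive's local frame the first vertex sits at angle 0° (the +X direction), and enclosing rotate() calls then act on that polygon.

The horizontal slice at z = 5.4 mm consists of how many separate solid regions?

At z = 5.4 mm: the cube (footprint 20.5×12) is included at this height; the cube at (-0.5, 2.5) does not reach this height (z outside [12, 27]); the cylinder at (3.5, 5) is not intersected at this z (z outside [6, 10]); Combining (union): only the 20.5×12 cube is present, so the union is just that shape — 1 connected region. The result has 1 disconnected region.

1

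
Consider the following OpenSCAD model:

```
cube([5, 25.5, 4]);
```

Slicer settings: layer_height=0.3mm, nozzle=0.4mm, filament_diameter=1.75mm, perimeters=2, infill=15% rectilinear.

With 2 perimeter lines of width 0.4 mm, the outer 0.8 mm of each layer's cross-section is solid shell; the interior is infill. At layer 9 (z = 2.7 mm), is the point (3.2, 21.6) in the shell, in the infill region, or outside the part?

infill

At z = 2.7 mm: the cube is present — its section is the full 5×25.5 rectangle. Overall, the cross-section is a single solid region. The nearest boundary edge runs (5.00, 0.00)→(5.00, 25.50); distance from the point to it = 1.80 mm. The point is inside the cross-section and 1.80 mm from the nearest boundary — more than the 0.8 mm shell width (2 × 0.4), so it's in the infill interior.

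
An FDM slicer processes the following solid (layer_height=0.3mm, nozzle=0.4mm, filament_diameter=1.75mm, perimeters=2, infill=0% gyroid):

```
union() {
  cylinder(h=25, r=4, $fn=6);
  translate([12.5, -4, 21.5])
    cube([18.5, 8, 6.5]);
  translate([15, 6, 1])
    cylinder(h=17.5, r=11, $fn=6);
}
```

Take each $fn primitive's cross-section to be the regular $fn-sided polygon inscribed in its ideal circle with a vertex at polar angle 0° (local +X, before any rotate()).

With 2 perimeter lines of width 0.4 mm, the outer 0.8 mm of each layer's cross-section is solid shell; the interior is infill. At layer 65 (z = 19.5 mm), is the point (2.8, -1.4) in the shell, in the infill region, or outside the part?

At z = 19.5 mm: the r=4 cylinder contributes a regular 6-gon of circumradius 4; the cube at (12.5, -4) is absent (z outside [21.5, 28]); the cylinder at (15, 6) is not intersected at this z (z outside [1, 18.5]); Merging all regions: only the r=4 cylinder is present, so the union is just that shape — 1 connected region. Overall, the cross-section is a single solid region. The nearest boundary edge runs (2.00, -3.46)→(4.00, 0.00); distance from the point to it = 0.34 mm. The point is inside the cross-section, 0.34 mm from the nearest boundary — within the 0.8 mm shell band (2 × 0.4).

shell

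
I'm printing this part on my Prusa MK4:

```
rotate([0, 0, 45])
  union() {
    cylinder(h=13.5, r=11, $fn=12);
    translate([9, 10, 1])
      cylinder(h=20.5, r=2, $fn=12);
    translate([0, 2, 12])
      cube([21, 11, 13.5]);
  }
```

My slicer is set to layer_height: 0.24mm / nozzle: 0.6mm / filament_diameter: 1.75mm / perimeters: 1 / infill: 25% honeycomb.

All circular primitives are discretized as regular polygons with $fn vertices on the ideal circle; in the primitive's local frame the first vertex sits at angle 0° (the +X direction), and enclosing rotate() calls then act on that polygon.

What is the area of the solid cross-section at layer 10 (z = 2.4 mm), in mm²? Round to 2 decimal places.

375.00 mm²

At z = 2.4 mm: the cylinder: section is a regular 12-gon, circumradius r=11 (area = (12/2)·11.000²·sin(360°/12) = 363.00 mm²); the r=2 cylinder at (9, 10) contributes a regular 12-gon of circumradius 2 (area = (12/2)·2.000²·sin(360°/12) = 12.00 mm²); the cube at (0, 2) does not reach this height (z outside [12, 25.5]); Combining (union): the 2 present regions are separate (no shared area or edge), so areas and boundary lengths simply add and each stays a separate island — area = 375.00 mm²; (rotated 45° about Z; rotation is an isometry so areas/perimeters/island counts are preserved). Overall, the cross-section has 2 separate islands. Net area = 375.00 mm².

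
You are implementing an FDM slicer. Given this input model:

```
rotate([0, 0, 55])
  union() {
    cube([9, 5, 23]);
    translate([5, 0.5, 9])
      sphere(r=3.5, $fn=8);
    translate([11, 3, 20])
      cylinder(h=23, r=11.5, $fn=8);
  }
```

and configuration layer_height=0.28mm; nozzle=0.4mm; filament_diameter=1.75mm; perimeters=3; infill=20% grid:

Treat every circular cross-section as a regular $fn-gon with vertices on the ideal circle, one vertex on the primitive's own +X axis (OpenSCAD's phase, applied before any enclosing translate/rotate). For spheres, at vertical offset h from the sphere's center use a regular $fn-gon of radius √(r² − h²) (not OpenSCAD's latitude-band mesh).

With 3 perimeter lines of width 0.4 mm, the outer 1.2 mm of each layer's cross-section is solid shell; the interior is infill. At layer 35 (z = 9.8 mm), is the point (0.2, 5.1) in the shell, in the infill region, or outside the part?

At z = 9.8 mm: the cube (footprint 9×5) is included at this height; the r=3.5 sphere at (5, 0.5) slices to a regular 8-gon of circumradius 3.407 (√(r²−h²) with h=0.8 from center); the cylinder at (11, 3) is not intersected at this z (z outside [20, 43]); Merging all regions: the regions partially overlap (shared area 19.72 mm²), so overlapping operands fuse into one piece — 1 connected region; (whole slice rotated 55° about Z — lengths, areas and connectivity unchanged). Overall, the cross-section is a single solid region. Undo the 55° rotation: the query point maps to (4.292, 2.761) in the un-rotated model frame. The nearest boundary edge runs (0.00, 5.00)→(9.00, 5.00); distance from the point to it = 2.24 mm. The point is inside the cross-section and 2.24 mm from the nearest boundary — more than the 1.2 mm shell width (3 × 0.4), so it's in the infill interior.

infill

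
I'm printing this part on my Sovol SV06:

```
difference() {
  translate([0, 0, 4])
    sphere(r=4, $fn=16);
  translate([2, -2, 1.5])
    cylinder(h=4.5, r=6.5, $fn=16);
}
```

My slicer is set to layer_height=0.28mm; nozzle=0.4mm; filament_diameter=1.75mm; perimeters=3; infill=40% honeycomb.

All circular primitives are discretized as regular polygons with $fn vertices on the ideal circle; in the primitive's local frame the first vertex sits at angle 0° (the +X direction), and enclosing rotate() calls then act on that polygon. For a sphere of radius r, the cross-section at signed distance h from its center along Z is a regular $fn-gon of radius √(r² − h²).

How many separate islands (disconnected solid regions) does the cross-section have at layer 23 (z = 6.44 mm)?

At z = 6.44 mm: the sphere: section is a regular 16-gon, circumradius = √(r²−h²) = √(4²−2.44²) = 3.170; the cylinder at (2, -2) is not intersected at this z (z outside [1.5, 6]); After the difference (first − rest): none of the subtracted shapes is present at this height, so the r=4 sphere is unchanged — 1 connected region. Overall, the cross-section is a single solid region. Island count = 1.

1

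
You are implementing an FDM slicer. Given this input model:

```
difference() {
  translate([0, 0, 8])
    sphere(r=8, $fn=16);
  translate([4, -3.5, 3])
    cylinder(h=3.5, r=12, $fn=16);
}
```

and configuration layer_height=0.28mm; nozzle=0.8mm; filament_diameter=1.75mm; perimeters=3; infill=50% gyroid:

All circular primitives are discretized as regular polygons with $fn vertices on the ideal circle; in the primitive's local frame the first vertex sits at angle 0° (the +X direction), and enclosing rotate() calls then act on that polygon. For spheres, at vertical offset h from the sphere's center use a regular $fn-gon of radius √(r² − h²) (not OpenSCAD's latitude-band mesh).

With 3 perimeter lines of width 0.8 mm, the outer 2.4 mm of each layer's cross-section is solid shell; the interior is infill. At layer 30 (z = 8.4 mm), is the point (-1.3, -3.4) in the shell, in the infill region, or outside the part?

At z = 8.4 mm: the r=8 sphere slices to a regular 16-gon of circumradius 7.990 (√(r²−h²) with h=0.4 from center); the cylinder at (4, -3.5) is absent (z outside [3, 6.5]); Subtracting the remaining from the first: none of the subtracted shapes is present at this height, so the r=8 sphere is unchanged — 1 connected region. Overall, the cross-section is a single solid region. The nearest boundary edge runs (-3.06, -7.38)→(-0.00, -7.99); distance from the point to it = 4.25 mm. The point is inside the cross-section and 4.25 mm from the nearest boundary — more than the 2.4 mm shell width (3 × 0.8), so it's in the infill interior.

infill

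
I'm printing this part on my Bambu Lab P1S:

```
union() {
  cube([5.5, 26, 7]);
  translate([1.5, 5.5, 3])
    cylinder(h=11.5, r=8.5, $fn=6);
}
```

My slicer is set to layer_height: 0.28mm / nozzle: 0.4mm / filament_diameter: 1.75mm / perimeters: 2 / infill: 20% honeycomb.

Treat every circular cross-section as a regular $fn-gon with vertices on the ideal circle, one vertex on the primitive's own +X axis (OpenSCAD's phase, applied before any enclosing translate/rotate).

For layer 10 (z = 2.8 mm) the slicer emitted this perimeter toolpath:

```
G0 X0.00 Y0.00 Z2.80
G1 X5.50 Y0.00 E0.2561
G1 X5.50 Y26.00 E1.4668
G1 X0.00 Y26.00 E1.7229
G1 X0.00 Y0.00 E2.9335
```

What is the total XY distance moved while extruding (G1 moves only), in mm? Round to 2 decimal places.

63.00 mm

Sum the Euclidean lengths of each G1 segment: total = 63.00 mm.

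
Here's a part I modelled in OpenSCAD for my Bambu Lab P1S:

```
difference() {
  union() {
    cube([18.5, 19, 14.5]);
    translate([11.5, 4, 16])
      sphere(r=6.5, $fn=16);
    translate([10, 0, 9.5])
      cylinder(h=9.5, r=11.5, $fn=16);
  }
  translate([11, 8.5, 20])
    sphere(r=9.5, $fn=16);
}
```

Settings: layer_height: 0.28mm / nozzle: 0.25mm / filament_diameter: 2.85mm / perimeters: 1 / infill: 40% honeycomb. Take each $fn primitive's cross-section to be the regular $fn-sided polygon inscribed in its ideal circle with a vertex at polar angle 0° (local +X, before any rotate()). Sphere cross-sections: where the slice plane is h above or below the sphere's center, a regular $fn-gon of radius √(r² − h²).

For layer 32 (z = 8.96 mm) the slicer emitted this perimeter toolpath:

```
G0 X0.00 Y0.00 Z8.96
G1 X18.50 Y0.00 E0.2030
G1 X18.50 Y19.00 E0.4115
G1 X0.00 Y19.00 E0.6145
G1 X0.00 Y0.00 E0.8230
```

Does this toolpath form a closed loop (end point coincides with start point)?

yes

Start point (G0): (0.00, 0.00). End point (last G1): the path returns to the start — closed.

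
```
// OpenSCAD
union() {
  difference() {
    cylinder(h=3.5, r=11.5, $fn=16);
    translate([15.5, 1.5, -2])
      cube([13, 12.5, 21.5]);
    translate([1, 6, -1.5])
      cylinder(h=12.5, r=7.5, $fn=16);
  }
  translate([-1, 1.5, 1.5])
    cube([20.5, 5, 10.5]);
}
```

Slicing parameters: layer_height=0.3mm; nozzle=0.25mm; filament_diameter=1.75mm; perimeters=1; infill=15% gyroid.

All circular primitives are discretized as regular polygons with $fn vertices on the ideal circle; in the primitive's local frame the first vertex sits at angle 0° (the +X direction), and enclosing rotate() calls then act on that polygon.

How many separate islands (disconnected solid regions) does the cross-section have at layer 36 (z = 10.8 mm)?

At z = 10.8 mm: the cylinder is absent (z outside [0, 3.5]); the cube at (15.5, 1.5) is present — its section is the full 13×12.5 rectangle; the r=7.5 cylinder at (1, 6) contributes a regular 16-gon of circumradius 7.5; Subtracting the remaining from the first: the first operand is absent here, so nothing remains; the cube at (-1, 1.5) is present — its section is the full 20.5×5 rectangle; Merging all regions: only the 20.5×5 cube at (-1, 1.5) is present, so the union is just that shape — 1 connected region. Overall, the cross-section is a single solid region. Island count = 1.

1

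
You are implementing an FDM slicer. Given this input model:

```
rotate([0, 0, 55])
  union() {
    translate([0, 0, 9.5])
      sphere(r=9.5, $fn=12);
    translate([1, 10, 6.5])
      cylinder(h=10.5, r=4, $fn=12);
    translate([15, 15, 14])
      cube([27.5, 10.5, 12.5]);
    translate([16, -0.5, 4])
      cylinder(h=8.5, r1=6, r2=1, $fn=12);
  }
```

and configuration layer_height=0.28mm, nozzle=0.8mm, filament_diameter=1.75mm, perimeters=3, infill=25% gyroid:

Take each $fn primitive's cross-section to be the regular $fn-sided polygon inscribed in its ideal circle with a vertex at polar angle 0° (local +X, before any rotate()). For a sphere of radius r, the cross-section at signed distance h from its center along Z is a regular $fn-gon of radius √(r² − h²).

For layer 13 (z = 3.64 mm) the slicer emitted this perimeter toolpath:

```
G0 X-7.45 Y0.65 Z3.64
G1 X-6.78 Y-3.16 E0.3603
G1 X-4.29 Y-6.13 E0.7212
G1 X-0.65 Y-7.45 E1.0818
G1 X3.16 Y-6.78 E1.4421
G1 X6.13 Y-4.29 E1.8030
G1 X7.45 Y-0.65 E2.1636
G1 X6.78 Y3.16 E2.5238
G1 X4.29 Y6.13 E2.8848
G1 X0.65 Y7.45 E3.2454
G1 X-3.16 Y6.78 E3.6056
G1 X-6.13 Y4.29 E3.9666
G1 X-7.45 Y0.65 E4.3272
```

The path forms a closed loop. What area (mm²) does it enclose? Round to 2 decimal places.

167.86 mm²

Apply the shoelace formula to the sequence of (X, Y) vertices; enclosed area = 167.86 mm².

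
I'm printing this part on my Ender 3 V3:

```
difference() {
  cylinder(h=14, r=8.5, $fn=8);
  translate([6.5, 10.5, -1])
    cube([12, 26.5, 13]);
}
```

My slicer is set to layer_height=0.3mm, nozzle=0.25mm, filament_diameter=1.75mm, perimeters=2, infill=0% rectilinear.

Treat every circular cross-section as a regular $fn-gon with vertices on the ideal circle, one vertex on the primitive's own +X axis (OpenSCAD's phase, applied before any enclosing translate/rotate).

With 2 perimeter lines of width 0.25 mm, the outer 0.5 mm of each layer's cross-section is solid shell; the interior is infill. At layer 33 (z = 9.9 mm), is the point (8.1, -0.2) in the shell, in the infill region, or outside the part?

shell

At z = 9.9 mm: the r=8.5 cylinder contributes a regular 8-gon of circumradius 8.5; the 12×26.5 cube at (6.5, 10.5) contributes its full rectangle; After the difference (first − rest): starting from the r=8.5 cylinder, the 12×26.5 cube at (6.5, 10.5) misses the remaining region (no effect) — 1 connected region. Overall, the cross-section is a single solid region. The nearest boundary edge runs (8.50, 0.00)→(6.01, -6.01); distance from the point to it = 0.29 mm. The point is inside the cross-section, 0.29 mm from the nearest boundary — within the 0.5 mm shell band (2 × 0.25).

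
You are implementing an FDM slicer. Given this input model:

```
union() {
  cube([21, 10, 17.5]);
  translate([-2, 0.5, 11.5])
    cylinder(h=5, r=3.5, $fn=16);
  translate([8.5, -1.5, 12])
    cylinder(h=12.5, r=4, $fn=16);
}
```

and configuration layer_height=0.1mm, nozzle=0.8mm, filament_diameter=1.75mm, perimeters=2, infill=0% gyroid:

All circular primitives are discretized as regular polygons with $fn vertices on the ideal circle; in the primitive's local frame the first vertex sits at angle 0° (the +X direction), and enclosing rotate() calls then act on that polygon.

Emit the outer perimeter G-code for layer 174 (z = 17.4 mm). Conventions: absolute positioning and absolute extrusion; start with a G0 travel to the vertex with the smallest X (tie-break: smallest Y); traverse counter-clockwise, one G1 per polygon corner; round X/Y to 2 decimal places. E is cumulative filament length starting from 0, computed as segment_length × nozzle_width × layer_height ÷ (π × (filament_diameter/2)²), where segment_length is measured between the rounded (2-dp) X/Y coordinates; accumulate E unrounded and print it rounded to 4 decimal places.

G0 X0.00 Y0.00 Z17.40
G1 X4.80 Y0.00 E0.1596
G1 X4.50 Y-1.50 E0.2105
G1 X4.80 Y-3.03 E0.2624
G1 X5.67 Y-4.33 E0.3144
G1 X6.97 Y-5.20 E0.3664
G1 X8.50 Y-5.50 E0.4183
G1 X10.03 Y-5.20 E0.4702
G1 X11.33 Y-4.33 E0.5222
G1 X12.20 Y-3.03 E0.5742
G1 X12.50 Y-1.50 E0.6261
G1 X12.20 Y0.00 E0.6769
G1 X21.00 Y0.00 E0.9696
G1 X21.00 Y10.00 E1.3022
G1 X0.00 Y10.00 E2.0007
G1 X0.00 Y0.00 E2.3333

At z = 17.4 mm: the cube (footprint 21×10) is included at this height; the cylinder at (-2, 0.5) is not intersected at this z (z outside [11.5, 16.5]); the r=4 cylinder at (8.5, -1.5) gives a regular 16-gon of circumradius 4 (constant along its height); Taking the union: the regions partially overlap (shared area 12.94 mm²), so overlapping operands fuse into one piece — 1 connected region. The outline is a single polygon with 15 vertices. Extrusion per mm of travel: 0.8 × 0.1 / (π × 0.875²) = 0.033260. Accumulating E over each segment gives final E = 2.3333.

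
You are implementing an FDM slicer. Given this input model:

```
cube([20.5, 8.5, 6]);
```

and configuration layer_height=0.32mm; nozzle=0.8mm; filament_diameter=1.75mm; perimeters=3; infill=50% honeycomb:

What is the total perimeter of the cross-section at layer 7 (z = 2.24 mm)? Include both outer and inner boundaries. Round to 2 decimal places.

58.00 mm

At z = 2.24 mm: the 20.5×8.5 cube contributes its full rectangle (perimeter 58.00 mm). Overall, the cross-section is a single solid region. Total boundary length (outer) = 58.00 mm.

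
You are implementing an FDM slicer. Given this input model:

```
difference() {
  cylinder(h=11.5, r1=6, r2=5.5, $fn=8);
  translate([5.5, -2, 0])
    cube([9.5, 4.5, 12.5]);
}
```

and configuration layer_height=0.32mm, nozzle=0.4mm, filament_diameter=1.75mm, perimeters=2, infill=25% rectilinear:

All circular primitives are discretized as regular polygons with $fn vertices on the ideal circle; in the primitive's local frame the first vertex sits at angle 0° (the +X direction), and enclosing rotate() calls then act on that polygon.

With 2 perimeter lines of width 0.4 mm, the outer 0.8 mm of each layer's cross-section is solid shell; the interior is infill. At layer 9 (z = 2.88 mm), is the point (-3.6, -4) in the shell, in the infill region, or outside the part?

shell

At z = 2.88 mm: the cone contributes a regular 8-gon of circumradius 5.875 (interpolated between r1=6 and r2=5.5 at t=0.250); the cube at (5.5, -2) (footprint 9.5×4.5) is included at this height; After the difference (first − rest): starting from the cone, the 9.5×4.5 cube at (5.5, -2) partially overlaps it — only the 0.34 mm² overlap (of its 42.75 mm²) is removed, clipping the outline — 1 connected region. Overall, the cross-section is a single solid region. The nearest boundary edge runs (-0.00, -5.87)→(-4.15, -4.15); distance from the point to it = 0.35 mm. The point is inside the cross-section, 0.35 mm from the nearest boundary — within the 0.8 mm shell band (2 × 0.4).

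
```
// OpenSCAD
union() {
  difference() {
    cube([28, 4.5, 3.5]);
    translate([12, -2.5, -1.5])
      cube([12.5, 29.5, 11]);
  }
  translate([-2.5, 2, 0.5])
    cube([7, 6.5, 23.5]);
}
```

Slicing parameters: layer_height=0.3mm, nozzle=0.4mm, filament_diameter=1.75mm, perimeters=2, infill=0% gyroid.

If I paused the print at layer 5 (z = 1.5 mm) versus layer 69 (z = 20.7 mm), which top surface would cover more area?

layer 5 (z = 1.5 mm)

Layer 5 (z = 1.5): the cube is present — its section is the full 28×4.5 rectangle (area 126.00 mm²); the 12.5×29.5 cube at (12, -2.5) contributes its full rectangle (area 368.75 mm²); Taking the first minus the rest: starting from the 28×4.5 cube (126.00 mm²), the 12.5×29.5 cube at (12, -2.5) partially overlaps it — only the 56.25 mm² overlap (of its 368.75 mm²) is removed, clipping the outline — area = 69.75 mm²; the cube at (-2.5, 2) (footprint 7×6.5) is included at this height (area 45.50 mm²); Combining (union): the regions partially overlap — summed areas 115.25 mm² minus the doubly-counted overlap 11.25 mm² gives 104.00 mm² — area = 104.00 mm². So its area = 104.00 mm². Layer 69 (z = 20.7): the cube does not reach this height (z outside [0, 3.5]); the cube at (12, -2.5) is absent (z outside [-1.5, 9.5]); Taking the first minus the rest: the first operand is absent here, so nothing remains; the cube at (-2.5, 2) is present — its section is the full 7×6.5 rectangle (area 45.50 mm²); Combining (union): only the 7×6.5 cube at (-2.5, 2) is present, so the union is just that shape — area = 45.50 mm². So its area = 45.50 mm². Layer 5 is larger (104.00 vs 45.50 mm²).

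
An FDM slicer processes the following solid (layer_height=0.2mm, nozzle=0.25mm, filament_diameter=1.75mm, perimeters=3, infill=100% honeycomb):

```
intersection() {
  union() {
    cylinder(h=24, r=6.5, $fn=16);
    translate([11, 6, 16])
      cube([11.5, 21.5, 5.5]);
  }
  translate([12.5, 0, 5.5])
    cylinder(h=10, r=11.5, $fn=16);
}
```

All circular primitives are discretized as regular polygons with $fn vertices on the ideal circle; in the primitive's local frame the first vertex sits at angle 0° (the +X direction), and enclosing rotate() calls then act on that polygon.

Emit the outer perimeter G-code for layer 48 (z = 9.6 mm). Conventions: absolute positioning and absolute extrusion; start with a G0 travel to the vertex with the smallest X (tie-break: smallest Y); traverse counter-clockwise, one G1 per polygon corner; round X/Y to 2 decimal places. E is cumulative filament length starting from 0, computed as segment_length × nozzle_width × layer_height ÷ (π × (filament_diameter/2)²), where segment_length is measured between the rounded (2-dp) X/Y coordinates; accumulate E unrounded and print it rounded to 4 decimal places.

At z = 9.6 mm: the cylinder: section is a regular 16-gon, circumradius r=6.5; the cube at (11, 6) is absent (z outside [16, 21.5]); Merging all regions: only the r=6.5 cylinder is present, so the union is just that shape — 1 connected region; the r=11.5 cylinder at (12.5, 0) gives a regular 16-gon of circumradius 11.5 (constant along its height); Keeping only the common overlap: the r=11.5 cylinder at (12.5, 0) partially overlaps the result so far; clipping to the common part keeps 43.15 mm² — 1 connected region. The outline is a single polygon with 10 vertices. Extrusion per mm of travel: 0.25 × 0.2 / (π × 0.875²) = 0.020788. Accumulating E over each segment gives final E = 0.5565.

G0 X1.00 Y0.00 Z9.60
G1 X1.88 Y-4.40 E0.0933
G1 X2.81 Y-5.79 E0.1280
G1 X4.60 Y-4.60 E0.1727
G1 X6.01 Y-2.49 E0.2255
G1 X6.50 Y0.00 E0.2782
G1 X6.01 Y2.49 E0.3310
G1 X4.60 Y4.60 E0.3837
G1 X2.81 Y5.79 E0.4284
G1 X1.88 Y4.40 E0.4632
G1 X1.00 Y0.00 E0.5565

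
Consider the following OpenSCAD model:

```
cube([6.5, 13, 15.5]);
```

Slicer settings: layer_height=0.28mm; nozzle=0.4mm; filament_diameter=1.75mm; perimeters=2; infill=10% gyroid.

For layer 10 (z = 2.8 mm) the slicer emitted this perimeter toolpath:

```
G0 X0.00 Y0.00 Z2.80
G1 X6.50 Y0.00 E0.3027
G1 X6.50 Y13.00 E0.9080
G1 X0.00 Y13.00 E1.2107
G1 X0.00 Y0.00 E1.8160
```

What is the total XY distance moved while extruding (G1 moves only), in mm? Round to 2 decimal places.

Sum the Euclidean lengths of each G1 segment: total = 39.00 mm.

39.00 mm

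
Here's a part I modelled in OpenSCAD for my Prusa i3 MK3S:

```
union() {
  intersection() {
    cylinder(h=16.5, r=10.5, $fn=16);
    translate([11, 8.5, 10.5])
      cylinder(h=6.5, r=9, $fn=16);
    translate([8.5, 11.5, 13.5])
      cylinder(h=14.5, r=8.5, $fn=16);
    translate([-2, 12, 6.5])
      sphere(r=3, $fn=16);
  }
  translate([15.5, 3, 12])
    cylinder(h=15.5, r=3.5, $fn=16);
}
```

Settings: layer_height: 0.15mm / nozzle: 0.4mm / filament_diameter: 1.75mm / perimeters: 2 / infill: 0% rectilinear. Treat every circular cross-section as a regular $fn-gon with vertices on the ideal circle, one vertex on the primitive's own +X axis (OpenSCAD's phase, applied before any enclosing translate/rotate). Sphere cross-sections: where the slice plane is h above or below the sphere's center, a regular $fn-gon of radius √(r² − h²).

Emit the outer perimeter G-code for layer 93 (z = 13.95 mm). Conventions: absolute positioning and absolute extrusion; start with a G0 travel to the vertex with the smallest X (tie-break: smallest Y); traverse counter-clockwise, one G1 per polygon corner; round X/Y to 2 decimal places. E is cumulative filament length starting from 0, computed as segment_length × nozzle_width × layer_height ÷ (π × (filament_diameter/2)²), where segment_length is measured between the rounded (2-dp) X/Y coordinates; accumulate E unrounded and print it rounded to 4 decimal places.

At z = 13.95 mm: the cylinder: section is a regular 16-gon, circumradius r=10.5; the r=9 cylinder at (11, 8.5) gives a regular 16-gon of circumradius 9 (constant along its height); the r=8.5 cylinder at (8.5, 11.5) contributes a regular 16-gon of circumradius 8.5; the sphere at (-2, 12) is not intersected at this z (|z−center|=7.450 > r=3); Keeping only the common overlap: at least one operand is absent at this height, so nothing remains; the cylinder at (15.5, 3): section is a regular 16-gon, circumradius r=3.5; Taking the union: only the r=3.5 cylinder at (15.5, 3) is present, so the union is just that shape — 1 connected region. The outline is a single polygon with 16 vertices. Extrusion per mm of travel: 0.4 × 0.15 / (π × 0.875²) = 0.024945. Accumulating E over each segment gives final E = 0.5445.

G0 X12.00 Y3.00 Z13.95
G1 X12.27 Y1.66 E0.0341
G1 X13.03 Y0.53 E0.0681
G1 X14.16 Y-0.23 E0.1020
G1 X15.50 Y-0.50 E0.1361
G1 X16.84 Y-0.23 E0.1702
G1 X17.97 Y0.53 E0.2042
G1 X18.73 Y1.66 E0.2382
G1 X19.00 Y3.00 E0.2723
G1 X18.73 Y4.34 E0.3064
G1 X17.97 Y5.47 E0.3403
G1 X16.84 Y6.23 E0.3743
G1 X15.50 Y6.50 E0.4084
G1 X14.16 Y6.23 E0.4425
G1 X13.03 Y5.47 E0.4765
G1 X12.27 Y4.34 E0.5104
G1 X12.00 Y3.00 E0.5445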